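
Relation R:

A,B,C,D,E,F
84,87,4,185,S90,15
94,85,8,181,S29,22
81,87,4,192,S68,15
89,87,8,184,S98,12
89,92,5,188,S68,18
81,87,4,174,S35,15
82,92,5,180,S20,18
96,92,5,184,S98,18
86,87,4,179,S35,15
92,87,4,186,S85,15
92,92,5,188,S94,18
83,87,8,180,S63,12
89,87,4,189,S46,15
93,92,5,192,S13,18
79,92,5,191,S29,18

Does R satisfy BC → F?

Yes

(B=87, C=4): 6 rows → F = 15, 15, 15, 15, 15, 15 ✓
(B=85, C=8): 1 row → F = 22 ✓
(B=87, C=8): 2 rows → F = 12, 12 ✓
(B=92, C=5): 6 rows → F = 18, 18, 18, 18, 18, 18 ✓
Every BC value is associated with a single F value, so BC → F holds.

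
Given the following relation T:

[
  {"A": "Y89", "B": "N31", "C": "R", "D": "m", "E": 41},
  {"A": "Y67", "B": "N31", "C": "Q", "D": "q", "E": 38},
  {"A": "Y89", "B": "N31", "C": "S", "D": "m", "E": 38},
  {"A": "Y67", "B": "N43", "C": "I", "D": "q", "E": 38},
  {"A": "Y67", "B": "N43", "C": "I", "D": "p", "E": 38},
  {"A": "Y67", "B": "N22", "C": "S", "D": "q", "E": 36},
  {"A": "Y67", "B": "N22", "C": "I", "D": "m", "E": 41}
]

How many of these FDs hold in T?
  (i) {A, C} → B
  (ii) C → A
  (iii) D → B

(i) {A, C} → B: (A=Y67, C=I): 3 rows → B takes values {N43, N22} — violation — fails.
(ii) C → A: C=S: 2 rows → A takes values {Y89, Y67} — violation — fails.
(iii) D → B: D=m: 3 rows → B takes values {N31, N22} — violation; D=q: 3 rows → B takes values {N31, N43, N22} — violation — fails.
None of the 3 dependencies hold.

0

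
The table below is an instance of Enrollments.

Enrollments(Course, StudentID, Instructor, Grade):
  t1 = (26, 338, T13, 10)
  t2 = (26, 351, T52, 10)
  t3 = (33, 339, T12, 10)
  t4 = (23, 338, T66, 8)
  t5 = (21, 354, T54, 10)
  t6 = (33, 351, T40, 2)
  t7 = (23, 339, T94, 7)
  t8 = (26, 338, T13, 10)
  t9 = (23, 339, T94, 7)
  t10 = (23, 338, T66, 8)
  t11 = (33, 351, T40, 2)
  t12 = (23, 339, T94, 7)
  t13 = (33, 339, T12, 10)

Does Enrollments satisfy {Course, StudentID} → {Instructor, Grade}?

(Course=26, StudentID=338): rows 1, 8 → {Instructor,Grade} = (T13, 10), (T13, 10) ✓
(Course=26, StudentID=351): row 2 → {Instructor,Grade} = (T52, 10) ✓
(Course=33, StudentID=339): rows 3, 13 → {Instructor,Grade} = (T12, 10), (T12, 10) ✓
(Course=23, StudentID=338): rows 4, 10 → {Instructor,Grade} = (T66, 8), (T66, 8) ✓
(Course=21, StudentID=354): row 5 → {Instructor,Grade} = (T54, 10) ✓
(Course=33, StudentID=351): rows 6, 11 → {Instructor,Grade} = (T40, 2), (T40, 2) ✓
(Course=23, StudentID=339): rows 7, 9, 12 → {Instructor,Grade} = (T94, 7), (T94, 7), (T94, 7) ✓
Every {Course, StudentID} value is associated with a single {Instructor, Grade} value, so {Course, StudentID} → {Instructor, Grade} holds.

Yes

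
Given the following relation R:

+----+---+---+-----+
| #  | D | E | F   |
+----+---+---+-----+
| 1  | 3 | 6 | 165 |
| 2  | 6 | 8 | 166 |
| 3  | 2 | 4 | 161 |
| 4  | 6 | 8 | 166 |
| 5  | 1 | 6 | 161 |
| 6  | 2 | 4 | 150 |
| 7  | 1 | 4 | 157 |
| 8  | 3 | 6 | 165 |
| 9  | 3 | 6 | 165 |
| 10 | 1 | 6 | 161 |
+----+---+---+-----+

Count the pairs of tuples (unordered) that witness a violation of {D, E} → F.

(D=3, E=6): all 3 rows agree on F — 0 pairs.
(D=6, E=8): all 2 rows agree on F — 0 pairs.
(D=2, E=4): violating pairs (3,6) — 1 pair.
(D=1, E=6): all 2 rows agree on F — 0 pairs.

1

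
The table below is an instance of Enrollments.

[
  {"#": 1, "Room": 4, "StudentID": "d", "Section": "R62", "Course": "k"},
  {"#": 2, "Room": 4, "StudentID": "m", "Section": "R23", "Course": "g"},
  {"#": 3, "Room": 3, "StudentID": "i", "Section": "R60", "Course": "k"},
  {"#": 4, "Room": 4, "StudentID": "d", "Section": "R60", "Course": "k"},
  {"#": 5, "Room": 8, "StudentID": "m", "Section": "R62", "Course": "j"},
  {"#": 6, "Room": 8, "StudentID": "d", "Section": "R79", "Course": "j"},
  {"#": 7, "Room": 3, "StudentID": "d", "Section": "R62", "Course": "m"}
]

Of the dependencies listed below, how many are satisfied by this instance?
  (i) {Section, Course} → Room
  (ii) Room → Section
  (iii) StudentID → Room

0

(i) {Section, Course} → Room: (Section=R60, Course=k): rows 3, 4 → Room takes values {3, 4} — violation — fails.
(ii) Room → Section: Room=4: rows 1, 2, 4 → Section takes values {R62, R23, R60} — violation; Room=3: rows 3, 7 → Section takes values {R60, R62} — violation; Room=8: rows 5, 6 → Section takes values {R62, R79} — violation — fails.
(iii) StudentID → Room: StudentID=d: rows 1, 4, 6, 7 → Room takes values {4, 8, 3} — violation; StudentID=m: rows 2, 5 → Room takes values {4, 8} — violation — fails.
None of the 3 dependencies hold.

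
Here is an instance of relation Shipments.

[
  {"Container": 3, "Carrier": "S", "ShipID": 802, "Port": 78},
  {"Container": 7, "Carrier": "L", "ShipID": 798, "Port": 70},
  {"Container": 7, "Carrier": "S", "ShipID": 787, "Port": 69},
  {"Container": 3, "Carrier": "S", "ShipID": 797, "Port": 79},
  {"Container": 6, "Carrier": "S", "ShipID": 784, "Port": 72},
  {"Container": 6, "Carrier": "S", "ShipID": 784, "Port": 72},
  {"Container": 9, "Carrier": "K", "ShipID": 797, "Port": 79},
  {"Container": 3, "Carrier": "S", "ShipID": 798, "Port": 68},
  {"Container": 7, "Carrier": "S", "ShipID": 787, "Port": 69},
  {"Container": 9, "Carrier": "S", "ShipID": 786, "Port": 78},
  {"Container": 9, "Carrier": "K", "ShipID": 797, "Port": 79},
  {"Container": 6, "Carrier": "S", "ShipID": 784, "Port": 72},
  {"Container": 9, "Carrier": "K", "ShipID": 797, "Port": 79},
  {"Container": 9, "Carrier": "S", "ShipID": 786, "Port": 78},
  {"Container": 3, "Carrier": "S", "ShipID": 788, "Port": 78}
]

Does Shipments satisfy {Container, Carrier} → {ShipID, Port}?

(Container=3, Carrier=S): 4 rows → {ShipID,Port} takes values {(802, 78), (797, 79), (798, 68), (788, 78)} — violation
(Container=7, Carrier=L): 1 row → {ShipID,Port} = (798, 70) ✓
(Container=7, Carrier=S): 2 rows → {ShipID,Port} = (787, 69), (787, 69) ✓
(Container=6, Carrier=S): 3 rows → {ShipID,Port} = (784, 72), (784, 72), (784, 72) ✓
(Container=9, Carrier=K): 3 rows → {ShipID,Port} = (797, 79), (797, 79), (797, 79) ✓
(Container=9, Carrier=S): 2 rows → {ShipID,Port} = (786, 78), (786, 78) ✓
Two rows agree on {Container, Carrier} but differ on {ShipID, Port}, so {Container, Carrier} → {ShipID, Port} does not hold.

No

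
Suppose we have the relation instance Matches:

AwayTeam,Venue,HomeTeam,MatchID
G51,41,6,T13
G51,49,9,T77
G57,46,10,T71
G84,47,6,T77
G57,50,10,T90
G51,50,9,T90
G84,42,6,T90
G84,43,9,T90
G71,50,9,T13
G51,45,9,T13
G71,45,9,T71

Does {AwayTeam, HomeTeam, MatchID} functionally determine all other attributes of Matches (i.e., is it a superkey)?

Yes

All 11 rows have distinct {AwayTeam, HomeTeam, MatchID} values, so {AwayTeam, HomeTeam, MatchID} → (all attributes) holds and {AwayTeam, HomeTeam, MatchID} is a superkey.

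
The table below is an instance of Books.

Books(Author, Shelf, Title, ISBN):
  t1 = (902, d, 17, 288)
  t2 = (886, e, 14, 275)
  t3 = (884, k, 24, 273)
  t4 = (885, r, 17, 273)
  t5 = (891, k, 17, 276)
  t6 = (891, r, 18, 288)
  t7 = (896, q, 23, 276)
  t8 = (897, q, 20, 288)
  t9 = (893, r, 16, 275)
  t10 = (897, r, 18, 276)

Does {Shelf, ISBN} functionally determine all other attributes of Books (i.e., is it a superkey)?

All 10 rows have distinct {Shelf, ISBN} values, so {Shelf, ISBN} → (all attributes) holds and {Shelf, ISBN} is a superkey.

Yes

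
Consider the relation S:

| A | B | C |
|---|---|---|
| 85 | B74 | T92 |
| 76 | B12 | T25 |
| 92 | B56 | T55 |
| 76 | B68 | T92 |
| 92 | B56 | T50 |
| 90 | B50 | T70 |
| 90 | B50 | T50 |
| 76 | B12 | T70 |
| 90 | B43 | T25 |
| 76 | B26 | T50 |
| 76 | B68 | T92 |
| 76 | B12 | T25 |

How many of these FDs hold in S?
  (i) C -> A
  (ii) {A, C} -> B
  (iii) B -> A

2

(i) C -> A: C=T92: 3 rows → A takes values {85, 76} — violation; C=T25: 3 rows → A takes values {76, 90} — violation; C=T50: 3 rows → A takes values {92, 90, 76} — violation; C=T70: 2 rows → A takes values {90, 76} — violation — fails.
(ii) {A, C} -> B: every LHS value maps to a single RHS value — holds.
(iii) B -> A: every LHS value maps to a single RHS value — holds.
2 of the 3 dependencies hold.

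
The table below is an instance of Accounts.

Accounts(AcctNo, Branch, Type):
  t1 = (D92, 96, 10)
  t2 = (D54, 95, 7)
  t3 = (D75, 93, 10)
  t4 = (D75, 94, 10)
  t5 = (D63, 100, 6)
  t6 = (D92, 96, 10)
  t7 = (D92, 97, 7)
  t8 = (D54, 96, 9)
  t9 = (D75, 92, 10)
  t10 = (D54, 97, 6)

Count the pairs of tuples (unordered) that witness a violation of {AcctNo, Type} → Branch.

3

(AcctNo=D92, Type=10): all 2 rows agree on Branch — 0 pairs.
(AcctNo=D75, Type=10): violating pairs (3,4), (3,9), (4,9) — 3 pairs.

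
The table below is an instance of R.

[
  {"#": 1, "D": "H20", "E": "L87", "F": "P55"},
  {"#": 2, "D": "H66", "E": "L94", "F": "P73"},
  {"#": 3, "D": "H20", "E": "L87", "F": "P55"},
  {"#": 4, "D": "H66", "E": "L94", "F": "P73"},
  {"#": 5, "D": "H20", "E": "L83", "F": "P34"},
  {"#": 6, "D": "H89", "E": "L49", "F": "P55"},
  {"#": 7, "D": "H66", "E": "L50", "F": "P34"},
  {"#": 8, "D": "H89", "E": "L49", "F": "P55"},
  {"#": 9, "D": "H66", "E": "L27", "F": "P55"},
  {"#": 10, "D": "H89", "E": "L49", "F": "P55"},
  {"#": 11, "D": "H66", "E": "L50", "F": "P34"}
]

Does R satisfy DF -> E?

Yes

(D=H20, F=P55): rows 1, 3 → E = L87, L87 ✓
(D=H66, F=P73): rows 2, 4 → E = L94, L94 ✓
(D=H20, F=P34): row 5 → E = L83 ✓
(D=H89, F=P55): rows 6, 8, 10 → E = L49, L49, L49 ✓
(D=H66, F=P34): rows 7, 11 → E = L50, L50 ✓
(D=H66, F=P55): row 9 → E = L27 ✓
Every DF value is associated with a single E value, so DF -> E holds.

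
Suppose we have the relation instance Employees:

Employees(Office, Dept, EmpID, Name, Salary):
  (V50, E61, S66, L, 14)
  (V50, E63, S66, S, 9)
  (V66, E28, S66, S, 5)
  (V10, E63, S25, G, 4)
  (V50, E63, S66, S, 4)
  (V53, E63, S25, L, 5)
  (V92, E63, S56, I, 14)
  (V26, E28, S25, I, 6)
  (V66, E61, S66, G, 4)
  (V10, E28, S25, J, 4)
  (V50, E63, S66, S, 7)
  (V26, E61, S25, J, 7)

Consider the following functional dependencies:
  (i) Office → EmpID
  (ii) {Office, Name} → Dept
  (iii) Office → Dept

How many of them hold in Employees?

(i) Office → EmpID: every LHS value maps to a single RHS value — holds.
(ii) {Office, Name} → Dept: every LHS value maps to a single RHS value — holds.
(iii) Office → Dept: Office=V50: 4 rows → Dept takes values {E61, E63} — violation; Office=V66: 2 rows → Dept takes values {E28, E61} — violation; Office=V10: 2 rows → Dept takes values {E63, E28} — violation; Office=V26: 2 rows → Dept takes values {E28, E61} — violation — fails.
2 of the 3 dependencies hold.

2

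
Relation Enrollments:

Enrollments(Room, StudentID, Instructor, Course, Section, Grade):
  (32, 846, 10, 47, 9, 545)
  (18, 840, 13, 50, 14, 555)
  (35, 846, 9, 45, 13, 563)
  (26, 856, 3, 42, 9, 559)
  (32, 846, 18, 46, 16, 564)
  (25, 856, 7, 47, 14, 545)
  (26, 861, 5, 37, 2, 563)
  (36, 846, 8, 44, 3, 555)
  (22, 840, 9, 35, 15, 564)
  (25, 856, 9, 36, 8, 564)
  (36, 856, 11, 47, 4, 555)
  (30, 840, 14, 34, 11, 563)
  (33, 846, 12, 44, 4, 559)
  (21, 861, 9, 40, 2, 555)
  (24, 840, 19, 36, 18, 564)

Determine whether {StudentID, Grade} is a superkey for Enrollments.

Two distinct rows share (StudentID=840, Grade=564), so {StudentID, Grade} does not determine every attribute — not a superkey.

No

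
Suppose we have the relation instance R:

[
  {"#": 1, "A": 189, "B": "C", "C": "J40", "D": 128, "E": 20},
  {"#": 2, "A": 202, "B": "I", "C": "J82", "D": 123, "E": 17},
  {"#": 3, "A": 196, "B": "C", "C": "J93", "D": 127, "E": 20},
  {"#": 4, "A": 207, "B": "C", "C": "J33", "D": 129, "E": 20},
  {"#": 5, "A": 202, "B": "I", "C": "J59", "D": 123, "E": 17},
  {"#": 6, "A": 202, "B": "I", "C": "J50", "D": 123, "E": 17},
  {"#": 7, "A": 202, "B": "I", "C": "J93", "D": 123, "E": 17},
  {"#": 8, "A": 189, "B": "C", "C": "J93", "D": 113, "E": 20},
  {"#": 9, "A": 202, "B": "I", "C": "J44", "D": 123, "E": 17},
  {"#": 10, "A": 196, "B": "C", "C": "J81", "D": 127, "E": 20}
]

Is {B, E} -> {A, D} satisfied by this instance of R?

(B=C, E=20): rows 1, 3, 4, 8, 10 → {A,D} takes values {(189, 128), (196, 127), (207, 129), (189, 113)} — violation
(B=I, E=17): rows 2, 5, 6, 7, 9 → {A,D} = (202, 123), (202, 123), (202, 123), (202, 123), (202, 123) ✓
Two rows agree on {B, E} but differ on {A, D}, so {B, E} -> {A, D} does not hold.

No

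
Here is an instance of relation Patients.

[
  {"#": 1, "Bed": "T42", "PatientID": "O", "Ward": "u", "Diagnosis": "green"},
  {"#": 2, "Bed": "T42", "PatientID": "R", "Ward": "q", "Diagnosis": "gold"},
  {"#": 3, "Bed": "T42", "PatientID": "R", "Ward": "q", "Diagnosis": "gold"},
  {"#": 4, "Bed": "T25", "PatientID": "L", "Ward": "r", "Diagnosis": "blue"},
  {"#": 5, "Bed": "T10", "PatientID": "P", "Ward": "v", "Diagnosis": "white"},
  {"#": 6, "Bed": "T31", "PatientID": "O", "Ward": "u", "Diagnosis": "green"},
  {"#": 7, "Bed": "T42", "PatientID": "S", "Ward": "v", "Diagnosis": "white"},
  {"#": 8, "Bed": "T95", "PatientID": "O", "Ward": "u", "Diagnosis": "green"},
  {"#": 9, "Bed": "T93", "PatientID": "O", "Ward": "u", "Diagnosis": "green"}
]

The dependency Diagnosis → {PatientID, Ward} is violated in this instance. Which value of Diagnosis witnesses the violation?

Diagnosis=green: rows 1, 6, 8, 9 → {PatientID,Ward} = (O, u), (O, u), (O, u), (O, u) ✓
Diagnosis=gold: rows 2, 3 → {PatientID,Ward} = (R, q), (R, q) ✓
Diagnosis=blue: row 4 → {PatientID,Ward} = (L, r) ✓
Diagnosis=white: rows 5, 7 → {PatientID,Ward} takes values {(P, v), (S, v)} — violation
The only Diagnosis value with inconsistent RHS is Diagnosis=white.

white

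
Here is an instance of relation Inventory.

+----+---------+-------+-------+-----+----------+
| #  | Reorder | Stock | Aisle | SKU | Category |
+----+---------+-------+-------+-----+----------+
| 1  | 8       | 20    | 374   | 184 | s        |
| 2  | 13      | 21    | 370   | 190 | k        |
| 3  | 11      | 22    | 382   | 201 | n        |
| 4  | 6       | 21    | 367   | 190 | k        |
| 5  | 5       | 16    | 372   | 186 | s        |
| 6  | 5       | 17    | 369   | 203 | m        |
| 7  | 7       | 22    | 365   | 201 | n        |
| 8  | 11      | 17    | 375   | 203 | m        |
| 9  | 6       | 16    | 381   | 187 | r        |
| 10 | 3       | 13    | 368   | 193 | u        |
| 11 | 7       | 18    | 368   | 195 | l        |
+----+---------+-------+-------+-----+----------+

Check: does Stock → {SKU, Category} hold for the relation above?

No

Stock=20: row 1 → {SKU,Category} = (184, s) ✓
Stock=21: rows 2, 4 → {SKU,Category} = (190, k), (190, k) ✓
Stock=22: rows 3, 7 → {SKU,Category} = (201, n), (201, n) ✓
Stock=16: rows 5, 9 → {SKU,Category} takes values {(186, s), (187, r)} — violation
Stock=17: rows 6, 8 → {SKU,Category} = (203, m), (203, m) ✓
Stock=13: row 10 → {SKU,Category} = (193, u) ✓
Stock=18: row 11 → {SKU,Category} = (195, l) ✓
Two rows agree on Stock but differ on {SKU, Category}, so Stock → {SKU, Category} does not hold.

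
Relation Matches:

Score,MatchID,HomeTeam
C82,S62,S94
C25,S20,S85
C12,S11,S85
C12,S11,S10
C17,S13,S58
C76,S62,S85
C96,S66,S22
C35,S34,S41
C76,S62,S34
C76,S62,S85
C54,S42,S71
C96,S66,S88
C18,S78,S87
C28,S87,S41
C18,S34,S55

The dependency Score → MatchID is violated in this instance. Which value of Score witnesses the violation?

C18

Score=C82: 1 row → MatchID = S62 ✓
Score=C25: 1 row → MatchID = S20 ✓
Score=C12: 2 rows → MatchID = S11, S11 ✓
Score=C17: 1 row → MatchID = S13 ✓
Score=C76: 3 rows → MatchID = S62, S62, S62 ✓
Score=C96: 2 rows → MatchID = S66, S66 ✓
Score=C35: 1 row → MatchID = S34 ✓
Score=C54: 1 row → MatchID = S42 ✓
Score=C18: 2 rows → MatchID takes values {S78, S34} — violation
Score=C28: 1 row → MatchID = S87 ✓
The only Score value with inconsistent MatchID is Score=C18.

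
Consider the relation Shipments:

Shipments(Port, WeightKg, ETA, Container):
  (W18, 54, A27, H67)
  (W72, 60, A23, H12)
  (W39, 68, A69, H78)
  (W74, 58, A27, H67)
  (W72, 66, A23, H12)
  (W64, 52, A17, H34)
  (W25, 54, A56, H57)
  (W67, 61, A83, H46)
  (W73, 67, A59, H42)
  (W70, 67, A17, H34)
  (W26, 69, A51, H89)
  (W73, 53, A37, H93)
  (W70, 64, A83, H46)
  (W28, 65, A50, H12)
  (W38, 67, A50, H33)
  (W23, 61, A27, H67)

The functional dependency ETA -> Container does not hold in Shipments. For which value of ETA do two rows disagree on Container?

A50

ETA=A27: 3 rows → Container = H67, H67, H67 ✓
ETA=A23: 2 rows → Container = H12, H12 ✓
ETA=A69: 1 row → Container = H78 ✓
ETA=A17: 2 rows → Container = H34, H34 ✓
ETA=A56: 1 row → Container = H57 ✓
ETA=A83: 2 rows → Container = H46, H46 ✓
ETA=A59: 1 row → Container = H42 ✓
ETA=A51: 1 row → Container = H89 ✓
ETA=A37: 1 row → Container = H93 ✓
ETA=A50: 2 rows → Container takes values {H12, H33} — violation
The only ETA value with inconsistent Container is ETA=A50.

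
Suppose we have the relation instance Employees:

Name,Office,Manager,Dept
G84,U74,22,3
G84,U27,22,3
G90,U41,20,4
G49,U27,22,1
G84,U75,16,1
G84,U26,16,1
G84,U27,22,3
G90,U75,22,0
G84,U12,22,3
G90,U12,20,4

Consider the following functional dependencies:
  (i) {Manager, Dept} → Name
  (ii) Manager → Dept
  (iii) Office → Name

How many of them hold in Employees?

1

(i) {Manager, Dept} → Name: every LHS value maps to a single RHS value — holds.
(ii) Manager → Dept: Manager=22: 6 rows → Dept takes values {3, 1, 0} — violation — fails.
(iii) Office → Name: Office=U27: 3 rows → Name takes values {G84, G49} — violation; Office=U75: 2 rows → Name takes values {G84, G90} — violation; Office=U12: 2 rows → Name takes values {G84, G90} — violation — fails.
1 of the 3 dependencies holds.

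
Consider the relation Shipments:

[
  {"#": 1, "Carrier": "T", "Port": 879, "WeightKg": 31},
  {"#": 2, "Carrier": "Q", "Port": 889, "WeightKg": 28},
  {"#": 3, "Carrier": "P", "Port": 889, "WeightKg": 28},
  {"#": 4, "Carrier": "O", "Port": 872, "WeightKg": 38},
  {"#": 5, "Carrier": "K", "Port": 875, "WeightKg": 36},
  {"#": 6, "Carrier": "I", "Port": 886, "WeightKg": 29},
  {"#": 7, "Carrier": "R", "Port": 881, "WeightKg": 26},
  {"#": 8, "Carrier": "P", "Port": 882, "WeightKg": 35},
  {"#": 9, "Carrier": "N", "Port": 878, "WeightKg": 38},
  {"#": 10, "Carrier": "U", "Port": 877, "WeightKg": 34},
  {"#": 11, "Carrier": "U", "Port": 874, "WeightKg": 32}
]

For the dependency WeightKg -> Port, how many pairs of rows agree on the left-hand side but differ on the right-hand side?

1

WeightKg=28: all 2 rows agree on Port — 0 pairs.
WeightKg=38: violating pairs (4,9) — 1 pair.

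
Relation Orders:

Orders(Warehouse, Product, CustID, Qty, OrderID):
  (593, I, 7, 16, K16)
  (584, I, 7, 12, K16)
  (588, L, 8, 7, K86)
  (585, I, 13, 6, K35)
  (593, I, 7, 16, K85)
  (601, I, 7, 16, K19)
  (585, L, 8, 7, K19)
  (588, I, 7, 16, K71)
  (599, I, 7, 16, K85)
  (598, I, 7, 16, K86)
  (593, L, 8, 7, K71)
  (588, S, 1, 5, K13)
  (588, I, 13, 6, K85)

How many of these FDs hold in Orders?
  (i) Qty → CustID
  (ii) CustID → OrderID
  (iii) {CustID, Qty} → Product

(i) Qty → CustID: every LHS value maps to a single RHS value — holds.
(ii) CustID → OrderID: CustID=7: 7 rows → OrderID takes values {K16, K85, K19, K71, K86} — violation; CustID=8: 3 rows → OrderID takes values {K86, K19, K71} — violation; CustID=13: 2 rows → OrderID takes values {K35, K85} — violation — fails.
(iii) {CustID, Qty} → Product: every LHS value maps to a single RHS value — holds.
2 of the 3 dependencies hold.

2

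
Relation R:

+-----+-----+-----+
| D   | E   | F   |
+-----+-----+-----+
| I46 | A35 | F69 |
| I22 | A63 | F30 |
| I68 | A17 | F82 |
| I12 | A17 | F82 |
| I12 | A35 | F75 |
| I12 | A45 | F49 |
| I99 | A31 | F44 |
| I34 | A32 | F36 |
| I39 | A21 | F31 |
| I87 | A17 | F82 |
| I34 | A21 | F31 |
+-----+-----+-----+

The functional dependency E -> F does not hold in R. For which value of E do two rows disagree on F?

E=A35: 2 rows → F takes values {F69, F75} — violation
E=A63: 1 row → F = F30 ✓
E=A17: 3 rows → F = F82, F82, F82 ✓
E=A45: 1 row → F = F49 ✓
E=A31: 1 row → F = F44 ✓
E=A32: 1 row → F = F36 ✓
E=A21: 2 rows → F = F31, F31 ✓
The only E value with inconsistent F is E=A35.

A35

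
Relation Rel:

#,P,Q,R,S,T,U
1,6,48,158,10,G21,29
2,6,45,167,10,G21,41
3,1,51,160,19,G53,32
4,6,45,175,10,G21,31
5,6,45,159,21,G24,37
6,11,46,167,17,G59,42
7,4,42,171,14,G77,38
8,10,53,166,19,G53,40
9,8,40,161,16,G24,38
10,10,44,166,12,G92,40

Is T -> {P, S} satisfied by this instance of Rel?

No

T=G21: rows 1, 2, 4 → {P,S} = (6, 10), (6, 10), (6, 10) ✓
T=G53: rows 3, 8 → {P,S} takes values {(1, 19), (10, 19)} — violation
T=G24: rows 5, 9 → {P,S} takes values {(6, 21), (8, 16)} — violation
T=G59: row 6 → {P,S} = (11, 17) ✓
T=G77: row 7 → {P,S} = (4, 14) ✓
T=G92: row 10 → {P,S} = (10, 12) ✓
Two rows agree on T but differ on {P, S}, so T -> {P, S} does not hold.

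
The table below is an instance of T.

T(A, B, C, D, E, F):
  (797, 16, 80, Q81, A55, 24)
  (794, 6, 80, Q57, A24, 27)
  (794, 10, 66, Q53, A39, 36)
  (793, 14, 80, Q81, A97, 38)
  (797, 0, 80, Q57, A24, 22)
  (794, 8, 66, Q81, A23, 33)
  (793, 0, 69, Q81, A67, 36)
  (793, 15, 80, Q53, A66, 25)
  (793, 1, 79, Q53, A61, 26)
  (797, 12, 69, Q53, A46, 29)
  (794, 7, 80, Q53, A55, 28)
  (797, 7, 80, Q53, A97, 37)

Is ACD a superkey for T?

All 12 rows have distinct ACD values, so ACD → (all attributes) holds and ACD is a superkey.

Yes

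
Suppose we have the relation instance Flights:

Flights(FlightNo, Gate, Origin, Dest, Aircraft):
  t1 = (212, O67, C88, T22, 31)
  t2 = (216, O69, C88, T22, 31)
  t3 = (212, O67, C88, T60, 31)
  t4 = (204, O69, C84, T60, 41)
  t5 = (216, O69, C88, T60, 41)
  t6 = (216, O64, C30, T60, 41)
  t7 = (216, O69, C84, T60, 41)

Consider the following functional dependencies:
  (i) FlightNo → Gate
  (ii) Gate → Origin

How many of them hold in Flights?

0

(i) FlightNo → Gate: FlightNo=216: rows 2, 5, 6, 7 → Gate takes values {O69, O64} — violation — fails.
(ii) Gate → Origin: Gate=O69: rows 2, 4, 5, 7 → Origin takes values {C88, C84} — violation — fails.
None of the 2 dependencies hold.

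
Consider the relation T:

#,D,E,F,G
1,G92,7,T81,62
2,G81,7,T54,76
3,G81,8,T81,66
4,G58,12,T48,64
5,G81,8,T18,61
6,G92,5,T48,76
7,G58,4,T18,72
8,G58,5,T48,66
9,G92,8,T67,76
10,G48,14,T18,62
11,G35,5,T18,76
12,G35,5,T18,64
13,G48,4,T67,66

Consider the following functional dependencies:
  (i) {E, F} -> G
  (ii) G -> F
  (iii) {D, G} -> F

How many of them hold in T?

(i) {E, F} -> G: (E=5, F=T48): rows 6, 8 → G takes values {76, 66} — violation; (E=5, F=T18): rows 11, 12 → G takes values {76, 64} — violation — fails.
(ii) G -> F: G=62: rows 1, 10 → F takes values {T81, T18} — violation; G=76: rows 2, 6, 9, 11 → F takes values {T54, T48, T67, T18} — violation; G=66: rows 3, 8, 13 → F takes values {T81, T48, T67} — violation; G=64: rows 4, 12 → F takes values {T48, T18} — violation — fails.
(iii) {D, G} -> F: (D=G92, G=76): rows 6, 9 → F takes values {T48, T67} — violation — fails.
None of the 3 dependencies hold.

0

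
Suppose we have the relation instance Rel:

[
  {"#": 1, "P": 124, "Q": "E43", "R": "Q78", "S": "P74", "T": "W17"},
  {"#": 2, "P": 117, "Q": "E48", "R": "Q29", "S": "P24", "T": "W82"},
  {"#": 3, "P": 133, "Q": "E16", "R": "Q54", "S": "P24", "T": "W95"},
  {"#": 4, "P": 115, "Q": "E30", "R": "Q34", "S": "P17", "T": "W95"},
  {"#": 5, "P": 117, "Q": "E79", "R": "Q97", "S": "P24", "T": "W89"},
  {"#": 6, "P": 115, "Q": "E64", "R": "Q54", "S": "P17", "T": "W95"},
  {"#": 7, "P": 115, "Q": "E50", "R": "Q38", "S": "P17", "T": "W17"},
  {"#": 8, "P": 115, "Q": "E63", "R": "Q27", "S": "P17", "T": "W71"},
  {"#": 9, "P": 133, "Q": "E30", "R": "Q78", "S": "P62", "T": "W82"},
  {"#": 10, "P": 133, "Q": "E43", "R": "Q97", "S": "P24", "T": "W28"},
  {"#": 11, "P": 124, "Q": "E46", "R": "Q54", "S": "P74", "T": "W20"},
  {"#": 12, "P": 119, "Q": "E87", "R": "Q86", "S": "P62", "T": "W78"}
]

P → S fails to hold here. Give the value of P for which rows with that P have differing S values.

P=124: rows 1, 11 → S = P74, P74 ✓
P=117: rows 2, 5 → S = P24, P24 ✓
P=133: rows 3, 9, 10 → S takes values {P24, P62} — violation
P=115: rows 4, 6, 7, 8 → S = P17, P17, P17, P17 ✓
P=119: row 12 → S = P62 ✓
The only P value with inconsistent S is P=133.

133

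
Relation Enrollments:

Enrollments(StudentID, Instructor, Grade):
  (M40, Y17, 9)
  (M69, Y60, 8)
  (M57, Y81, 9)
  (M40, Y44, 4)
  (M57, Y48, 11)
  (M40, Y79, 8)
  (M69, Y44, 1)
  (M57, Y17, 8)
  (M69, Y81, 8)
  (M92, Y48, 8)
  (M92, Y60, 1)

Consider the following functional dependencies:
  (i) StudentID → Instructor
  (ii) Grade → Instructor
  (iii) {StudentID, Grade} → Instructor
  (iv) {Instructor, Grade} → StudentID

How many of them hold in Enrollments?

(i) StudentID → Instructor: StudentID=M40: 3 rows → Instructor takes values {Y17, Y44, Y79} — violation; StudentID=M69: 3 rows → Instructor takes values {Y60, Y44, Y81} — violation; StudentID=M57: 3 rows → Instructor takes values {Y81, Y48, Y17} — violation; StudentID=M92: 2 rows → Instructor takes values {Y48, Y60} — violation — fails.
(ii) Grade → Instructor: Grade=9: 2 rows → Instructor takes values {Y17, Y81} — violation; Grade=8: 5 rows → Instructor takes values {Y60, Y79, Y17, Y81, Y48} — violation; Grade=1: 2 rows → Instructor takes values {Y44, Y60} — violation — fails.
(iii) {StudentID, Grade} → Instructor: (StudentID=M69, Grade=8): 2 rows → Instructor takes values {Y60, Y81} — violation — fails.
(iv) {Instructor, Grade} → StudentID: every LHS value maps to a single RHS value — holds.
1 of the 4 dependencies holds.

1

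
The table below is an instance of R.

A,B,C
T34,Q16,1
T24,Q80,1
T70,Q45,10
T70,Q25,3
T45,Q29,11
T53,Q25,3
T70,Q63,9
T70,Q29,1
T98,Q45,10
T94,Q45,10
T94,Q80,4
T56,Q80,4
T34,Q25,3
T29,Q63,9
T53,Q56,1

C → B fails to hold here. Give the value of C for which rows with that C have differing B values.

1

C=1: 4 rows → B takes values {Q16, Q80, Q29, Q56} — violation
C=10: 3 rows → B = Q45, Q45, Q45 ✓
C=3: 3 rows → B = Q25, Q25, Q25 ✓
C=11: 1 row → B = Q29 ✓
C=9: 2 rows → B = Q63, Q63 ✓
C=4: 2 rows → B = Q80, Q80 ✓
The only C value with inconsistent B is C=1.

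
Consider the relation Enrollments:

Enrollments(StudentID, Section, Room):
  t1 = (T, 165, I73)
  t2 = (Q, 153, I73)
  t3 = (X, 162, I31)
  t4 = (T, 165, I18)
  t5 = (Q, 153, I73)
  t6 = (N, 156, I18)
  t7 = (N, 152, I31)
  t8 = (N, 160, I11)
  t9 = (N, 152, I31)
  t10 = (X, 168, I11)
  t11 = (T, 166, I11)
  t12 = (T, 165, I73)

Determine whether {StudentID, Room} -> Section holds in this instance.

Yes

(StudentID=T, Room=I73): rows 1, 12 → Section = 165, 165 ✓
(StudentID=Q, Room=I73): rows 2, 5 → Section = 153, 153 ✓
(StudentID=X, Room=I31): row 3 → Section = 162 ✓
(StudentID=T, Room=I18): row 4 → Section = 165 ✓
(StudentID=N, Room=I18): row 6 → Section = 156 ✓
(StudentID=N, Room=I31): rows 7, 9 → Section = 152, 152 ✓
(StudentID=N, Room=I11): row 8 → Section = 160 ✓
(StudentID=X, Room=I11): row 10 → Section = 168 ✓
(StudentID=T, Room=I11): row 11 → Section = 166 ✓
Every {StudentID, Room} value is associated with a single Section value, so {StudentID, Room} -> Section holds.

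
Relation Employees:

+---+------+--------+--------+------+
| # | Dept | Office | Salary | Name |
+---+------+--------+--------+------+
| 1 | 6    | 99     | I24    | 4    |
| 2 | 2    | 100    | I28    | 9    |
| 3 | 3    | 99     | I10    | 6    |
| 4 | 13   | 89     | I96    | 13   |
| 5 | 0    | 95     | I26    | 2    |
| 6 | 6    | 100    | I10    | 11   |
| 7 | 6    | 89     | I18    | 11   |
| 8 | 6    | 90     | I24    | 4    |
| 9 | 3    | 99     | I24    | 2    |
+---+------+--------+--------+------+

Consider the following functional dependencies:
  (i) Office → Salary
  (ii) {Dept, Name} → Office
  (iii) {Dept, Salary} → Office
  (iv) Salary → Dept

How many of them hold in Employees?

(i) Office → Salary: Office=99: rows 1, 3, 9 → Salary takes values {I24, I10} — violation; Office=100: rows 2, 6 → Salary takes values {I28, I10} — violation; Office=89: rows 4, 7 → Salary takes values {I96, I18} — violation — fails.
(ii) {Dept, Name} → Office: (Dept=6, Name=4): rows 1, 8 → Office takes values {99, 90} — violation; (Dept=6, Name=11): rows 6, 7 → Office takes values {100, 89} — violation — fails.
(iii) {Dept, Salary} → Office: (Dept=6, Salary=I24): rows 1, 8 → Office takes values {99, 90} — violation — fails.
(iv) Salary → Dept: Salary=I24: rows 1, 8, 9 → Dept takes values {6, 3} — violation; Salary=I10: rows 3, 6 → Dept takes values {3, 6} — violation — fails.
None of the 4 dependencies hold.

0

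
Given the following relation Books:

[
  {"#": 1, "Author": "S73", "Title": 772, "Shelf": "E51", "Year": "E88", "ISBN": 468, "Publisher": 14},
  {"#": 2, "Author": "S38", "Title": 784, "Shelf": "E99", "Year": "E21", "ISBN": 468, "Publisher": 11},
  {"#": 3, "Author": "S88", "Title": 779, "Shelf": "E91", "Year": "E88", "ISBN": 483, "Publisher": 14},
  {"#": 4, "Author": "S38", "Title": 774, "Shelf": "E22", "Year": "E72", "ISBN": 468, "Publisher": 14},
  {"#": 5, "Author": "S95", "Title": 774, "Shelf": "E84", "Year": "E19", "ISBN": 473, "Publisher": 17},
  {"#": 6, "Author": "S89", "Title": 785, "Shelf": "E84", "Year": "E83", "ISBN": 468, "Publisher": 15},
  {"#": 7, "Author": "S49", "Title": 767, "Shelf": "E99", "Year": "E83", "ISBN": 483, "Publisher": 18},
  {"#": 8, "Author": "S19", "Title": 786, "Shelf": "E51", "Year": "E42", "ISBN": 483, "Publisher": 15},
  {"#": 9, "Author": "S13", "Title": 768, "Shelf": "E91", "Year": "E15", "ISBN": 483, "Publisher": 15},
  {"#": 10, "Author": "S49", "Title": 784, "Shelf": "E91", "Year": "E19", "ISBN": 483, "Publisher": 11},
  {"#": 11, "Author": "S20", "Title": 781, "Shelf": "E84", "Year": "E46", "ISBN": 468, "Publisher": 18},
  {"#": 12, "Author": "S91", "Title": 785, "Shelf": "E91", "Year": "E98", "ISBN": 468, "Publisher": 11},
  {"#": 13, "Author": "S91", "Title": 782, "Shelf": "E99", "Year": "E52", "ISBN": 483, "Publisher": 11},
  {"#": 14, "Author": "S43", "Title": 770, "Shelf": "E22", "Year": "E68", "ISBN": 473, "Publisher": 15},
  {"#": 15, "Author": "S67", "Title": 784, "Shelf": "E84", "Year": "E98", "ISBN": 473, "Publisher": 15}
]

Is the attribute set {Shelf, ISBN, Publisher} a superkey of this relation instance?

All 15 rows have distinct {Shelf, ISBN, Publisher} values, so {Shelf, ISBN, Publisher} → (all attributes) holds and {Shelf, ISBN, Publisher} is a superkey.

Yes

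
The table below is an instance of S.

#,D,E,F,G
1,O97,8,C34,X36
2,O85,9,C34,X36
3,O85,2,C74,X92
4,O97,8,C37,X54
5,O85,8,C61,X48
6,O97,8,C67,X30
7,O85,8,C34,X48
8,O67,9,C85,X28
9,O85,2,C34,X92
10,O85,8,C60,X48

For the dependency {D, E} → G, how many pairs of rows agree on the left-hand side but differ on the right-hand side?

3

(D=O97, E=8): violating pairs (1,4), (1,6), (4,6) — 3 pairs.
(D=O85, E=2): all 2 rows agree on G — 0 pairs.
(D=O85, E=8): all 3 rows agree on G — 0 pairs.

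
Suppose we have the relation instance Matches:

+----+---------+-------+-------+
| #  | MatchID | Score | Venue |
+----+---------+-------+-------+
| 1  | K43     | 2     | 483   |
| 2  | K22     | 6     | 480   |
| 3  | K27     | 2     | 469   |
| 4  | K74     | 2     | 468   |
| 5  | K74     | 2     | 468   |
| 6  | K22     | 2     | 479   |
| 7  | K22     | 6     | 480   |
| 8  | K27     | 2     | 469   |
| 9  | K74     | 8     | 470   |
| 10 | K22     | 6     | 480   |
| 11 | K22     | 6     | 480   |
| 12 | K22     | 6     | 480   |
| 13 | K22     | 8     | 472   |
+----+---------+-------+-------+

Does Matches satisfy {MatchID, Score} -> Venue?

Yes

(MatchID=K43, Score=2): row 1 → Venue = 483 ✓
(MatchID=K22, Score=6): rows 2, 7, 10, 11, 12 → Venue = 480, 480, 480, 480, 480 ✓
(MatchID=K27, Score=2): rows 3, 8 → Venue = 469, 469 ✓
(MatchID=K74, Score=2): rows 4, 5 → Venue = 468, 468 ✓
(MatchID=K22, Score=2): row 6 → Venue = 479 ✓
(MatchID=K74, Score=8): row 9 → Venue = 470 ✓
(MatchID=K22, Score=8): row 13 → Venue = 472 ✓
Every {MatchID, Score} value is associated with a single Venue value, so {MatchID, Score} -> Venue holds.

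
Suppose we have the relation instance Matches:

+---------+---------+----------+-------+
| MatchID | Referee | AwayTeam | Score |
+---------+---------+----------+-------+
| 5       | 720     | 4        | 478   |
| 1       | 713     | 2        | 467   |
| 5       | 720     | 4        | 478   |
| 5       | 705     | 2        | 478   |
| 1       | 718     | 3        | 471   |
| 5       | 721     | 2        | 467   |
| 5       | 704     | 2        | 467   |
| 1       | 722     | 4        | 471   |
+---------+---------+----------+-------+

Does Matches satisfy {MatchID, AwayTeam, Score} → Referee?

No

(MatchID=5, AwayTeam=4, Score=478): 2 rows → Referee = 720, 720 ✓
(MatchID=1, AwayTeam=2, Score=467): 1 row → Referee = 713 ✓
(MatchID=5, AwayTeam=2, Score=478): 1 row → Referee = 705 ✓
(MatchID=1, AwayTeam=3, Score=471): 1 row → Referee = 718 ✓
(MatchID=5, AwayTeam=2, Score=467): 2 rows → Referee takes values {721, 704} — violation
(MatchID=1, AwayTeam=4, Score=471): 1 row → Referee = 722 ✓
Two rows agree on {MatchID, AwayTeam, Score} but differ on Referee, so {MatchID, AwayTeam, Score} → Referee does not hold.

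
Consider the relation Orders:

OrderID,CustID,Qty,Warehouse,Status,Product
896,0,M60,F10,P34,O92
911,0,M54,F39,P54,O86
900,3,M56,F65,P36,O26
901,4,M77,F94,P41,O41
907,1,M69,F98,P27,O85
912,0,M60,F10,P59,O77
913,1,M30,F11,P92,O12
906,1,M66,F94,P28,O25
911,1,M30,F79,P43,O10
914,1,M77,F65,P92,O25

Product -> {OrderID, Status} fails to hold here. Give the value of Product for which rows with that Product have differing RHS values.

Product=O92: 1 row → {OrderID,Status} = (896, P34) ✓
Product=O86: 1 row → {OrderID,Status} = (911, P54) ✓
Product=O26: 1 row → {OrderID,Status} = (900, P36) ✓
Product=O41: 1 row → {OrderID,Status} = (901, P41) ✓
Product=O85: 1 row → {OrderID,Status} = (907, P27) ✓
Product=O77: 1 row → {OrderID,Status} = (912, P59) ✓
Product=O12: 1 row → {OrderID,Status} = (913, P92) ✓
Product=O25: 2 rows → {OrderID,Status} takes values {(906, P28), (914, P92)} — violation
Product=O10: 1 row → {OrderID,Status} = (911, P43) ✓
The only Product value with inconsistent RHS is Product=O25.

O25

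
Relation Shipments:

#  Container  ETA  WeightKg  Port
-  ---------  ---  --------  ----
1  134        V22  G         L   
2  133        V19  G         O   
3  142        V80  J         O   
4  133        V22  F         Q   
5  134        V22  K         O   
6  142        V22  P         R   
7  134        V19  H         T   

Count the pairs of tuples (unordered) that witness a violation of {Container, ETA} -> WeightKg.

1

(Container=134, ETA=V22): violating pairs (1,5) — 1 pair.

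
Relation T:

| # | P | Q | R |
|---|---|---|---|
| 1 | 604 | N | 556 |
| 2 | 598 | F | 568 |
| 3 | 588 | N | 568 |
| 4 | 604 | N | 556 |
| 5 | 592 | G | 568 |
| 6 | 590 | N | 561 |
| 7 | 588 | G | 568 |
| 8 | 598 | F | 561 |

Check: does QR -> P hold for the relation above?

No

(Q=N, R=556): rows 1, 4 → P = 604, 604 ✓
(Q=F, R=568): row 2 → P = 598 ✓
(Q=N, R=568): row 3 → P = 588 ✓
(Q=G, R=568): rows 5, 7 → P takes values {592, 588} — violation
(Q=N, R=561): row 6 → P = 590 ✓
(Q=F, R=561): row 8 → P = 598 ✓
Two rows agree on QR but differ on P, so QR -> P does not hold.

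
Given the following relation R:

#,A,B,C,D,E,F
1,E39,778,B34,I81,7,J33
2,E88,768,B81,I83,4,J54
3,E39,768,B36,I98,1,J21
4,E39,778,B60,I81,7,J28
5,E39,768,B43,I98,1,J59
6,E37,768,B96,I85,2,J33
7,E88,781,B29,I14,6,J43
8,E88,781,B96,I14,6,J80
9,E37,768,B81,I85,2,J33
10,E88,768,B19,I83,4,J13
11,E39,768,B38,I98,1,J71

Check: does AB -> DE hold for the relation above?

(A=E39, B=778): rows 1, 4 → {D,E} = (I81, 7), (I81, 7) ✓
(A=E88, B=768): rows 2, 10 → {D,E} = (I83, 4), (I83, 4) ✓
(A=E39, B=768): rows 3, 5, 11 → {D,E} = (I98, 1), (I98, 1), (I98, 1) ✓
(A=E37, B=768): rows 6, 9 → {D,E} = (I85, 2), (I85, 2) ✓
(A=E88, B=781): rows 7, 8 → {D,E} = (I14, 6), (I14, 6) ✓
Every AB value is associated with a single DE value, so AB -> DE holds.

Yes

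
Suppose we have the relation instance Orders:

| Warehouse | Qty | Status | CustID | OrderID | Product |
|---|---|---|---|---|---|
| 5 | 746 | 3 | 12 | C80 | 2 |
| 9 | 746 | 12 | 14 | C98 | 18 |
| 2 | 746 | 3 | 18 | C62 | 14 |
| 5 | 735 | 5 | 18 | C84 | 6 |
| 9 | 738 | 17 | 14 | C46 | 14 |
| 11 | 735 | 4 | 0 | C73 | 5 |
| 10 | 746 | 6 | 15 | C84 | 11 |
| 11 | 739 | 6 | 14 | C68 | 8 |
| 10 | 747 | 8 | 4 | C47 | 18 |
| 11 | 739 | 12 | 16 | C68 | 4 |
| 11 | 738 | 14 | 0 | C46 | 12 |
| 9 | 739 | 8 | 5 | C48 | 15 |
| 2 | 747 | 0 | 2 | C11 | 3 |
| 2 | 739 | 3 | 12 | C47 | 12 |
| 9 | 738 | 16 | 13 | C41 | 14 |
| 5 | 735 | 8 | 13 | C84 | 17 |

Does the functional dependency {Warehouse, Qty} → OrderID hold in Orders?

No

(Warehouse=5, Qty=746): 1 row → OrderID = C80 ✓
(Warehouse=9, Qty=746): 1 row → OrderID = C98 ✓
(Warehouse=2, Qty=746): 1 row → OrderID = C62 ✓
(Warehouse=5, Qty=735): 2 rows → OrderID = C84, C84 ✓
(Warehouse=9, Qty=738): 2 rows → OrderID takes values {C46, C41} — violation
(Warehouse=11, Qty=735): 1 row → OrderID = C73 ✓
(Warehouse=10, Qty=746): 1 row → OrderID = C84 ✓
(Warehouse=11, Qty=739): 2 rows → OrderID = C68, C68 ✓
(Warehouse=10, Qty=747): 1 row → OrderID = C47 ✓
(Warehouse=11, Qty=738): 1 row → OrderID = C46 ✓
(Warehouse=9, Qty=739): 1 row → OrderID = C48 ✓
(Warehouse=2, Qty=747): 1 row → OrderID = C11 ✓
(Warehouse=2, Qty=739): 1 row → OrderID = C47 ✓
Two rows agree on {Warehouse, Qty} but differ on OrderID, so {Warehouse, Qty} → OrderID does not hold.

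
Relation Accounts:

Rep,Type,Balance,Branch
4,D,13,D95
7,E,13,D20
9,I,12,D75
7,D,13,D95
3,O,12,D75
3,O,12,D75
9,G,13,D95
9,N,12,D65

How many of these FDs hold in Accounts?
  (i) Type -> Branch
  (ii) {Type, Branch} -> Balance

(i) Type -> Branch: every LHS value maps to a single RHS value — holds.
(ii) {Type, Branch} -> Balance: every LHS value maps to a single RHS value — holds.
2 of the 2 dependencies hold.

2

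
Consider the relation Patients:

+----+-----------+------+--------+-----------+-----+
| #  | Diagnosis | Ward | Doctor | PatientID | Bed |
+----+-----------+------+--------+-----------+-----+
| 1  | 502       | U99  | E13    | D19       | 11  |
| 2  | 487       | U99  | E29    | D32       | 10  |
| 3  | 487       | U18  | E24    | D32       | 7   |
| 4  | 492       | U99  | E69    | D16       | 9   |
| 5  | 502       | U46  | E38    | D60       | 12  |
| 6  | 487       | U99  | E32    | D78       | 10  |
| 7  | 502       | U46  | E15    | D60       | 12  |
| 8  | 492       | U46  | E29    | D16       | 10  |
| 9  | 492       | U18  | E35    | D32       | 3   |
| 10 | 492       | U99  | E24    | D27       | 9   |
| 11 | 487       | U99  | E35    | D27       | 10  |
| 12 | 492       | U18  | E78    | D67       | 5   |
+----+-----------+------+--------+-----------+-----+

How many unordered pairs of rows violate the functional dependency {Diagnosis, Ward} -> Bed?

(Diagnosis=487, Ward=U99): all 3 rows agree on Bed — 0 pairs.
(Diagnosis=492, Ward=U99): all 2 rows agree on Bed — 0 pairs.
(Diagnosis=502, Ward=U46): all 2 rows agree on Bed — 0 pairs.
(Diagnosis=492, Ward=U18): violating pairs (9,12) — 1 pair.

1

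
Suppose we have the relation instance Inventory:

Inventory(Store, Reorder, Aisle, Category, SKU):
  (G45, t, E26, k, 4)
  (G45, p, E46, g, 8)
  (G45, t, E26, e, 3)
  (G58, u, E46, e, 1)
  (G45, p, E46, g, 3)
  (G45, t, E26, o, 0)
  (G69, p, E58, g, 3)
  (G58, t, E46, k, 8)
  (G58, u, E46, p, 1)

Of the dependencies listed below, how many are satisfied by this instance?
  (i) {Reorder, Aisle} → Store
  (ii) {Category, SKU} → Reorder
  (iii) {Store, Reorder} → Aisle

3

(i) {Reorder, Aisle} → Store: every LHS value maps to a single RHS value — holds.
(ii) {Category, SKU} → Reorder: every LHS value maps to a single RHS value — holds.
(iii) {Store, Reorder} → Aisle: every LHS value maps to a single RHS value — holds.
3 of the 3 dependencies hold.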